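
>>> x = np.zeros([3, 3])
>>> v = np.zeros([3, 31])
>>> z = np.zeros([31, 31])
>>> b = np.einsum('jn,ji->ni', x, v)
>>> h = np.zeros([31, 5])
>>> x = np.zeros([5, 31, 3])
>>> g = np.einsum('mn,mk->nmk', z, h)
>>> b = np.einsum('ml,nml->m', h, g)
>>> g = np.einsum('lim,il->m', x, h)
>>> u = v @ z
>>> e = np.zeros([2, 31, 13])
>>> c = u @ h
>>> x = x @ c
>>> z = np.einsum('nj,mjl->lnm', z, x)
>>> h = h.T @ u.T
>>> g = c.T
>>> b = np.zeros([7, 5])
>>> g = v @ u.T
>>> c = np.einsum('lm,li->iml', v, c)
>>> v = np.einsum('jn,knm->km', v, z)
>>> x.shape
(5, 31, 5)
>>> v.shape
(5, 5)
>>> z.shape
(5, 31, 5)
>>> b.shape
(7, 5)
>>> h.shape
(5, 3)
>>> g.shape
(3, 3)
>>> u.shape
(3, 31)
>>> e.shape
(2, 31, 13)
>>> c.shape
(5, 31, 3)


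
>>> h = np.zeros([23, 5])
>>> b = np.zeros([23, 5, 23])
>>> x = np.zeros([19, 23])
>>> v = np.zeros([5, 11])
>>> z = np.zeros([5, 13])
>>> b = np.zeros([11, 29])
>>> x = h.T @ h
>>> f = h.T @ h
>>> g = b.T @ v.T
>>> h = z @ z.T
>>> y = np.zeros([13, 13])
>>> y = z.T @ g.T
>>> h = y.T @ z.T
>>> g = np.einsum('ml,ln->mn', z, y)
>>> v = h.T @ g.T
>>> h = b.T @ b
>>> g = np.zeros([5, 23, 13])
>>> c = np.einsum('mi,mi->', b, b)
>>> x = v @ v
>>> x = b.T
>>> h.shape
(29, 29)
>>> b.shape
(11, 29)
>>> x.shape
(29, 11)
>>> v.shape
(5, 5)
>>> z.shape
(5, 13)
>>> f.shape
(5, 5)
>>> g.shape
(5, 23, 13)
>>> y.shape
(13, 29)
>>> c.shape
()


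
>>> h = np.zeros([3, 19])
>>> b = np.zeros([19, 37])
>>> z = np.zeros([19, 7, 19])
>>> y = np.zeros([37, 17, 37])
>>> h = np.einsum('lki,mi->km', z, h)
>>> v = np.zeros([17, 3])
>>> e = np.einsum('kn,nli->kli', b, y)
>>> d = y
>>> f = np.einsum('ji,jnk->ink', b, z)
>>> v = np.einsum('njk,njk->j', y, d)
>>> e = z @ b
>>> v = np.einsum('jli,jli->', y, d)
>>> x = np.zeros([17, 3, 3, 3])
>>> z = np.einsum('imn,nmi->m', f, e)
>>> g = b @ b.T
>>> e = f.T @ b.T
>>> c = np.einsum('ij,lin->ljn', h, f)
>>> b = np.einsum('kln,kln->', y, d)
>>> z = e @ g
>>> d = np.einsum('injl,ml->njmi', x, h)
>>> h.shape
(7, 3)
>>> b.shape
()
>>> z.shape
(19, 7, 19)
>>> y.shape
(37, 17, 37)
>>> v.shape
()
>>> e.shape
(19, 7, 19)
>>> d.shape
(3, 3, 7, 17)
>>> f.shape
(37, 7, 19)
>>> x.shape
(17, 3, 3, 3)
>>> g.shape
(19, 19)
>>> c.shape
(37, 3, 19)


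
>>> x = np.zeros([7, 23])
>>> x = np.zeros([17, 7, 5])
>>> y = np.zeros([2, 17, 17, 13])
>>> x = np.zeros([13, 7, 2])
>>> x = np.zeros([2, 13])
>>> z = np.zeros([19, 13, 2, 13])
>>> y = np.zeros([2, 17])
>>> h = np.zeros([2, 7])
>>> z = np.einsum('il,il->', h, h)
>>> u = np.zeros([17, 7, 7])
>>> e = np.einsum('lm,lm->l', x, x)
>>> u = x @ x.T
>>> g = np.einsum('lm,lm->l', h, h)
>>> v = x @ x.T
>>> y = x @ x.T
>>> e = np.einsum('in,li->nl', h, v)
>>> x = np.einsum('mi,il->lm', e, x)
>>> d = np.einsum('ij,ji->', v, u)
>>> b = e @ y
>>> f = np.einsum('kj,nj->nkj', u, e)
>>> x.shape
(13, 7)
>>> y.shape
(2, 2)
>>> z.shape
()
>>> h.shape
(2, 7)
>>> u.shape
(2, 2)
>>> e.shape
(7, 2)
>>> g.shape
(2,)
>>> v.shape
(2, 2)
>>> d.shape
()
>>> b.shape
(7, 2)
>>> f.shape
(7, 2, 2)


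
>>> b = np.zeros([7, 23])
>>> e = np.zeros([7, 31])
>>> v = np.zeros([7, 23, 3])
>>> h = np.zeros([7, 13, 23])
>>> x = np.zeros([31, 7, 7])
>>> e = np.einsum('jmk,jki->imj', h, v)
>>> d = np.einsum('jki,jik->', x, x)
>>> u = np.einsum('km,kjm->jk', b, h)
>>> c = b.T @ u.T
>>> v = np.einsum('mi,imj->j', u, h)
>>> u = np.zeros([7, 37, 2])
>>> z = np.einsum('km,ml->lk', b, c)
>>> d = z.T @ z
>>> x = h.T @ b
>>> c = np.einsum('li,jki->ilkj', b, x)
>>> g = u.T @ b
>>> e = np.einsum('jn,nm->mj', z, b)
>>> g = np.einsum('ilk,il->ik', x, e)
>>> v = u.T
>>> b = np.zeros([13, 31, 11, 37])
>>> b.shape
(13, 31, 11, 37)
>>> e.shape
(23, 13)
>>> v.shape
(2, 37, 7)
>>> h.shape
(7, 13, 23)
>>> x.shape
(23, 13, 23)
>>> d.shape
(7, 7)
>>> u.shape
(7, 37, 2)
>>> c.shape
(23, 7, 13, 23)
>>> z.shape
(13, 7)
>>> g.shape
(23, 23)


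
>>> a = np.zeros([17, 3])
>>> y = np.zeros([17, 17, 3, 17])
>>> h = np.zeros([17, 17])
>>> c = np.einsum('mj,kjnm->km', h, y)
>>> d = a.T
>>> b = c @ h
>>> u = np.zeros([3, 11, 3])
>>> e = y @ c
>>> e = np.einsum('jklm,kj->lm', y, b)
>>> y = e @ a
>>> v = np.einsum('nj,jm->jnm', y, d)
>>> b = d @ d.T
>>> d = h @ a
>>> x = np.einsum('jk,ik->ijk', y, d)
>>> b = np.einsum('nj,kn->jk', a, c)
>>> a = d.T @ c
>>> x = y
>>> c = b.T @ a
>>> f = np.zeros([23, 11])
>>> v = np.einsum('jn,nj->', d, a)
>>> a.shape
(3, 17)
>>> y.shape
(3, 3)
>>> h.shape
(17, 17)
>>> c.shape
(17, 17)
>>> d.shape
(17, 3)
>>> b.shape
(3, 17)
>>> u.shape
(3, 11, 3)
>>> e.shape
(3, 17)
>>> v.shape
()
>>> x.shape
(3, 3)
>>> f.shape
(23, 11)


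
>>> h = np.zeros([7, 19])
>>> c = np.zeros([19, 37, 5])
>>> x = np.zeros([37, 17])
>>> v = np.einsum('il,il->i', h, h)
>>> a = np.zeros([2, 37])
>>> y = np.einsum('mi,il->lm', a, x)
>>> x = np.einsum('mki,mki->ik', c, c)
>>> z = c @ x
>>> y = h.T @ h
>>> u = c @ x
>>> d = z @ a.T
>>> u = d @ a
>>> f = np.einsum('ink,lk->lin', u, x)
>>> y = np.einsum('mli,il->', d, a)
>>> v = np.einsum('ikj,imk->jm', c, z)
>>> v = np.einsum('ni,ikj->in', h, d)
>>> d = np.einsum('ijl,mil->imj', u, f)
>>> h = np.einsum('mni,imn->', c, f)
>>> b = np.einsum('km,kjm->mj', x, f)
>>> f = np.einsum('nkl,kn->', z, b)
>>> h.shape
()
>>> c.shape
(19, 37, 5)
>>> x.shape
(5, 37)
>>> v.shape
(19, 7)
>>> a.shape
(2, 37)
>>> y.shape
()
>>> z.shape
(19, 37, 37)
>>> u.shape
(19, 37, 37)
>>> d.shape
(19, 5, 37)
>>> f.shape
()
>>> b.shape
(37, 19)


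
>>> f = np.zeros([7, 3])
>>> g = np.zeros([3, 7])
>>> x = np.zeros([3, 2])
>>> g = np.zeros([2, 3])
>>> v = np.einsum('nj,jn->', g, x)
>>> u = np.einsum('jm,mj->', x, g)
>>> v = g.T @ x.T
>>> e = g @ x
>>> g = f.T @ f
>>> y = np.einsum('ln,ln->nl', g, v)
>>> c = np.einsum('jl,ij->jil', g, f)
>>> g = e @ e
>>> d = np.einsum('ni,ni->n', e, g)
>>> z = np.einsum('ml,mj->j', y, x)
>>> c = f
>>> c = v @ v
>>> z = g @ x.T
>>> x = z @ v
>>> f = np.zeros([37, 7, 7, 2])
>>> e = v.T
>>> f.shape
(37, 7, 7, 2)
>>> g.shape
(2, 2)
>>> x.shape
(2, 3)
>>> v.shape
(3, 3)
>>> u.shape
()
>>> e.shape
(3, 3)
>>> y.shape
(3, 3)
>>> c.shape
(3, 3)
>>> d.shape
(2,)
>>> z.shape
(2, 3)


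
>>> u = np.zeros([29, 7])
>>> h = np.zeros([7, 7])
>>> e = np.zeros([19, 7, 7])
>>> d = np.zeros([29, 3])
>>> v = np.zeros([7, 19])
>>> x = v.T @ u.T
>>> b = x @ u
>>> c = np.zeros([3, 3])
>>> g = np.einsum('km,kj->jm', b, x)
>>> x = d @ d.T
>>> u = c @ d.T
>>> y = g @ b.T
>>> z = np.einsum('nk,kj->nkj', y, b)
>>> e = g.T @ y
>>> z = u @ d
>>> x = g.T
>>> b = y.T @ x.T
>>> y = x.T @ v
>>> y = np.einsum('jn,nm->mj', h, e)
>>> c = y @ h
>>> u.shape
(3, 29)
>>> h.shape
(7, 7)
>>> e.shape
(7, 19)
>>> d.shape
(29, 3)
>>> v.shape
(7, 19)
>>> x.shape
(7, 29)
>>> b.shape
(19, 7)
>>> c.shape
(19, 7)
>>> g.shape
(29, 7)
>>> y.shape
(19, 7)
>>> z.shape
(3, 3)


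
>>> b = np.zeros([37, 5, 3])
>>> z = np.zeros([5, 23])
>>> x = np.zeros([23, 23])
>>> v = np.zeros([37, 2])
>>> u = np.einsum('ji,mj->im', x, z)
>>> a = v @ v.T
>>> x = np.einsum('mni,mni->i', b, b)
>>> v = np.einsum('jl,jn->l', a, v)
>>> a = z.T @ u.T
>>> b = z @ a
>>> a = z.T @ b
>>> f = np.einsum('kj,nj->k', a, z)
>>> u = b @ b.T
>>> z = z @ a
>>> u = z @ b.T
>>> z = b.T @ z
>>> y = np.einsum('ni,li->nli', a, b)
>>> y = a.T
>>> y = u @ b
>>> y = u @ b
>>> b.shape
(5, 23)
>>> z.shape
(23, 23)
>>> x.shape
(3,)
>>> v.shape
(37,)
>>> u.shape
(5, 5)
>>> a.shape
(23, 23)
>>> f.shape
(23,)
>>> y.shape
(5, 23)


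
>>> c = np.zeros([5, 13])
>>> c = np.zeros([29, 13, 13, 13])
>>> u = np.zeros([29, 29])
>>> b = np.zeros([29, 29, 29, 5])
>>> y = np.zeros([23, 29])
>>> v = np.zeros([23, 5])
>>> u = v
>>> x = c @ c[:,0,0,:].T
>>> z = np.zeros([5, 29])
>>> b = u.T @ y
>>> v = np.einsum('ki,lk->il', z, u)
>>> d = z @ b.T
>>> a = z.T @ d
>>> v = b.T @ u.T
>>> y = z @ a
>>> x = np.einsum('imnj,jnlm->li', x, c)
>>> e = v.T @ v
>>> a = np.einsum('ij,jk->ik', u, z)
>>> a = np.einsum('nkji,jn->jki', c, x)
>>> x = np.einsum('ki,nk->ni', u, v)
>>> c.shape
(29, 13, 13, 13)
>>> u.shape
(23, 5)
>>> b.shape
(5, 29)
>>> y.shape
(5, 5)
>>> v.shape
(29, 23)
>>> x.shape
(29, 5)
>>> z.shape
(5, 29)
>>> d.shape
(5, 5)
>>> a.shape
(13, 13, 13)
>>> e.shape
(23, 23)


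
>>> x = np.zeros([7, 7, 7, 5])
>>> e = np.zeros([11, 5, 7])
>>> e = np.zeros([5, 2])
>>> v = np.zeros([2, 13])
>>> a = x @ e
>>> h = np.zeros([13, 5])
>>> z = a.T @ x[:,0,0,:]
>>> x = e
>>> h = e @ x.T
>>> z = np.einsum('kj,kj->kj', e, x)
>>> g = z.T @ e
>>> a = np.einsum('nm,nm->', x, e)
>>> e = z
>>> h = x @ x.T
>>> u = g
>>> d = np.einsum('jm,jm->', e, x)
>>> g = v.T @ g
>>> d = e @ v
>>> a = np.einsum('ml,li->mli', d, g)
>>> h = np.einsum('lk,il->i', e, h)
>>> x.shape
(5, 2)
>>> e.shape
(5, 2)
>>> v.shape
(2, 13)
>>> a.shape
(5, 13, 2)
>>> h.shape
(5,)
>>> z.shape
(5, 2)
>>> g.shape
(13, 2)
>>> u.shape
(2, 2)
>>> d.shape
(5, 13)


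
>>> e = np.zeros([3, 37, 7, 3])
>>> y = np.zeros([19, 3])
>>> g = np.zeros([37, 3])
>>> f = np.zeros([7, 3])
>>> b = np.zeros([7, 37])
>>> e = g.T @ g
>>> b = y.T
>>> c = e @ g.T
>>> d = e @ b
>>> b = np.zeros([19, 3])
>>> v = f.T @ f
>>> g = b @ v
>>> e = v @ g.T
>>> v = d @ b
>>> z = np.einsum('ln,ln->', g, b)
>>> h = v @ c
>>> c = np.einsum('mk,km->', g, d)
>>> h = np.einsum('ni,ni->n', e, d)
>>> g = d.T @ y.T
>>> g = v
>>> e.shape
(3, 19)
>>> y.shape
(19, 3)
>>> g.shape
(3, 3)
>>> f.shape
(7, 3)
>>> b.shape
(19, 3)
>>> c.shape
()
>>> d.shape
(3, 19)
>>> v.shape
(3, 3)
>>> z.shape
()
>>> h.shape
(3,)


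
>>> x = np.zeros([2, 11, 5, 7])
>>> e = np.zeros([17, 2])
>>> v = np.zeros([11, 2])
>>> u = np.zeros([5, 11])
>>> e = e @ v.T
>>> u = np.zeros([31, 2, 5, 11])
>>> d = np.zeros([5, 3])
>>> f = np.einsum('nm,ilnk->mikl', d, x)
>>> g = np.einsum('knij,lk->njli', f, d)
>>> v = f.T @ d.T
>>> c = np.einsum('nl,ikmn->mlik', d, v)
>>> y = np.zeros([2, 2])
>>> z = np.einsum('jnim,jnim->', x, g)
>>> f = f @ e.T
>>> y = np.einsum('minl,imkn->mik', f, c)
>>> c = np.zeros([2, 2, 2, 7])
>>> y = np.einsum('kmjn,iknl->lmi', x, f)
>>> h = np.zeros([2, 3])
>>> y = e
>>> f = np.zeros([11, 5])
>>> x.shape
(2, 11, 5, 7)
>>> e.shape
(17, 11)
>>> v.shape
(11, 7, 2, 5)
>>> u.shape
(31, 2, 5, 11)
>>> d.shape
(5, 3)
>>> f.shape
(11, 5)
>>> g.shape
(2, 11, 5, 7)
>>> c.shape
(2, 2, 2, 7)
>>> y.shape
(17, 11)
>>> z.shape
()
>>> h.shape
(2, 3)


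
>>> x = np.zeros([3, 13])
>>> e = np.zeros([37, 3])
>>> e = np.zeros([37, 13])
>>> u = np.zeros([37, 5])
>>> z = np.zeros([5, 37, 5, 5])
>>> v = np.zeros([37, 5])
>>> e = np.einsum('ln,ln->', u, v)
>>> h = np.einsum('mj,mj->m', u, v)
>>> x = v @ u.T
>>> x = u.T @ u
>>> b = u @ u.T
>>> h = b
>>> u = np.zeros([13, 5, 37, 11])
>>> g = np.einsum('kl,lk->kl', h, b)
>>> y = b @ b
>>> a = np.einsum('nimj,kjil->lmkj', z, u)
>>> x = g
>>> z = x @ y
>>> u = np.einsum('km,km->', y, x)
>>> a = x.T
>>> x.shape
(37, 37)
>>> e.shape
()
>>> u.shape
()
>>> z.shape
(37, 37)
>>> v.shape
(37, 5)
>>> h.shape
(37, 37)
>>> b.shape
(37, 37)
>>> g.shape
(37, 37)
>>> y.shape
(37, 37)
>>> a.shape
(37, 37)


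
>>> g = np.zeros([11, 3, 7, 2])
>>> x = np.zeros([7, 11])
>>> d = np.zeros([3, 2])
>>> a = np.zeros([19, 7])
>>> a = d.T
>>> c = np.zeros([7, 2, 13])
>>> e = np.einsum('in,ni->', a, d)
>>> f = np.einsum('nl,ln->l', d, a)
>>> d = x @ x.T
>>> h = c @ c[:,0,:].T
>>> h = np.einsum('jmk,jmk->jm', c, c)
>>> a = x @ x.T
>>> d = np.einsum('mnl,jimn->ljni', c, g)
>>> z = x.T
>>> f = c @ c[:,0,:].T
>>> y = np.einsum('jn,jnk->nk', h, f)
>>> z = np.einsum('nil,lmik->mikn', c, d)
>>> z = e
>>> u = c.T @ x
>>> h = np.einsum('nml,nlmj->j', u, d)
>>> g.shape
(11, 3, 7, 2)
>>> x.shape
(7, 11)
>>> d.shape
(13, 11, 2, 3)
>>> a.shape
(7, 7)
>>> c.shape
(7, 2, 13)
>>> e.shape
()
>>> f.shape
(7, 2, 7)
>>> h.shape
(3,)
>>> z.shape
()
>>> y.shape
(2, 7)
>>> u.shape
(13, 2, 11)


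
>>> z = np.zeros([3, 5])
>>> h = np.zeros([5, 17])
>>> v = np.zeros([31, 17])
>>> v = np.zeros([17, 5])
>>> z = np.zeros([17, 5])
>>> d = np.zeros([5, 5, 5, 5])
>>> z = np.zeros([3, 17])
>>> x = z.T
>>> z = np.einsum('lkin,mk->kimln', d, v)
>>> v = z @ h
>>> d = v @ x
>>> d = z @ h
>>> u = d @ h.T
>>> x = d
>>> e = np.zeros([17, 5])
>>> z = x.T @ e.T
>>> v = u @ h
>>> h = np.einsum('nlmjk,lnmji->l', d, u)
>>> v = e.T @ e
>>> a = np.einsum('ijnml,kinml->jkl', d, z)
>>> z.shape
(17, 5, 17, 5, 17)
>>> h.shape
(5,)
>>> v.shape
(5, 5)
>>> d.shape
(5, 5, 17, 5, 17)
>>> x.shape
(5, 5, 17, 5, 17)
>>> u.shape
(5, 5, 17, 5, 5)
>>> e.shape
(17, 5)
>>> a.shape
(5, 17, 17)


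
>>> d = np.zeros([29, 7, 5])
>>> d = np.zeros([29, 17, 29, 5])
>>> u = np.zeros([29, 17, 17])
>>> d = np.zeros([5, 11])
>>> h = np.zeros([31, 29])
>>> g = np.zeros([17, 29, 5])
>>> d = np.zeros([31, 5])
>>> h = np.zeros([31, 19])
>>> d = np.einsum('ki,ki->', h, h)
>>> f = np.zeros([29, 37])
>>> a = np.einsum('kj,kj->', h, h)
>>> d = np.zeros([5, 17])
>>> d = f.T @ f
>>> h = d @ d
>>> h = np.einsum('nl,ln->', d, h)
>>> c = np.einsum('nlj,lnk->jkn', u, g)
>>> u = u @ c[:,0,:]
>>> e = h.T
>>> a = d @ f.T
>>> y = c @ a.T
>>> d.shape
(37, 37)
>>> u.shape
(29, 17, 29)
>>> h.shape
()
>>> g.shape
(17, 29, 5)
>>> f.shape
(29, 37)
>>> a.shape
(37, 29)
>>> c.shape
(17, 5, 29)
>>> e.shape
()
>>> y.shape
(17, 5, 37)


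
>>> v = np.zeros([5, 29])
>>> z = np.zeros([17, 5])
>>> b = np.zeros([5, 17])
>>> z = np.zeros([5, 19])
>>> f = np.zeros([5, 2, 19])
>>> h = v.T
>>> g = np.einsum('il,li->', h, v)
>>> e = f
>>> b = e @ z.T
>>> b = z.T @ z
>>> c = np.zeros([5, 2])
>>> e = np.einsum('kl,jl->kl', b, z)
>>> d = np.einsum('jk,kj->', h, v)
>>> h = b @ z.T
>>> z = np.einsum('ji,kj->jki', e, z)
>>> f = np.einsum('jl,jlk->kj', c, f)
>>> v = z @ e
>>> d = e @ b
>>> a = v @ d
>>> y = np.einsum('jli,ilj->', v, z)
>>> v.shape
(19, 5, 19)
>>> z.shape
(19, 5, 19)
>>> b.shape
(19, 19)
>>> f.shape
(19, 5)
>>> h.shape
(19, 5)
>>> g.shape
()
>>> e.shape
(19, 19)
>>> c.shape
(5, 2)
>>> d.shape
(19, 19)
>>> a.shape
(19, 5, 19)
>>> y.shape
()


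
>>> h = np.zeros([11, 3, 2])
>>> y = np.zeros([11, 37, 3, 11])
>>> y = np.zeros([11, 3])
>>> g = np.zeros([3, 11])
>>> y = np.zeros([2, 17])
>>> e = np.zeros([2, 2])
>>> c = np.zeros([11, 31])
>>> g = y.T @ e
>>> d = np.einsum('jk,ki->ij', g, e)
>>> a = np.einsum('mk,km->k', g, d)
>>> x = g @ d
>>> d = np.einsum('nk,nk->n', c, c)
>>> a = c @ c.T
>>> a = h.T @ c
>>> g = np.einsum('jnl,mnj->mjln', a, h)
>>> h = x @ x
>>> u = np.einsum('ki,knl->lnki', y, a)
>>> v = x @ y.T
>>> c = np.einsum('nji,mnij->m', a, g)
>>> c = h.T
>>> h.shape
(17, 17)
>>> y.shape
(2, 17)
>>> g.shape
(11, 2, 31, 3)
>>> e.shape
(2, 2)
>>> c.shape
(17, 17)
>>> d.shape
(11,)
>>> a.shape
(2, 3, 31)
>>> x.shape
(17, 17)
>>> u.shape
(31, 3, 2, 17)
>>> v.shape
(17, 2)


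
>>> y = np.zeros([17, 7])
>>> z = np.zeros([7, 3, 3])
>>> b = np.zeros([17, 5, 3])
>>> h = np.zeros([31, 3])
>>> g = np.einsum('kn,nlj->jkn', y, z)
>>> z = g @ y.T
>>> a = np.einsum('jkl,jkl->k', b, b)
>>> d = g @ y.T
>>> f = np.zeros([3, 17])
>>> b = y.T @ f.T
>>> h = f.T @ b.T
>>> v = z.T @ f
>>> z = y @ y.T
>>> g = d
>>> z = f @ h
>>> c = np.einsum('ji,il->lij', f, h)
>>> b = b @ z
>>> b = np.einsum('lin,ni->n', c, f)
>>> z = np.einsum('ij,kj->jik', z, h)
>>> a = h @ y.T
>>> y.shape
(17, 7)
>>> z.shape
(7, 3, 17)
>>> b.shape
(3,)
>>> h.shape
(17, 7)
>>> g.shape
(3, 17, 17)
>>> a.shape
(17, 17)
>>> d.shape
(3, 17, 17)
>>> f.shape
(3, 17)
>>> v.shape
(17, 17, 17)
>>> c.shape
(7, 17, 3)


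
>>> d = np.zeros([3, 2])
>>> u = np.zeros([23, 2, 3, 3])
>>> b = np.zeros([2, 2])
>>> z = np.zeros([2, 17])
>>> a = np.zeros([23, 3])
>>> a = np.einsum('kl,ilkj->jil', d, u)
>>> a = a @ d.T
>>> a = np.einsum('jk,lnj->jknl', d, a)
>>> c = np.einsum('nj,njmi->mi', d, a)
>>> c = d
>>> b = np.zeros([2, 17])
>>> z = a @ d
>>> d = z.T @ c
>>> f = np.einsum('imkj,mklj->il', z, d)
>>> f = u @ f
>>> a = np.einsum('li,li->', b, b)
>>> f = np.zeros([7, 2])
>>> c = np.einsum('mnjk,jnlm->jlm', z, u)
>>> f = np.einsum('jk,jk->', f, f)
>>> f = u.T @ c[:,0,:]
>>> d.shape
(2, 23, 2, 2)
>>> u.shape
(23, 2, 3, 3)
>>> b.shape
(2, 17)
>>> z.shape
(3, 2, 23, 2)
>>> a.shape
()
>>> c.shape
(23, 3, 3)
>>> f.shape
(3, 3, 2, 3)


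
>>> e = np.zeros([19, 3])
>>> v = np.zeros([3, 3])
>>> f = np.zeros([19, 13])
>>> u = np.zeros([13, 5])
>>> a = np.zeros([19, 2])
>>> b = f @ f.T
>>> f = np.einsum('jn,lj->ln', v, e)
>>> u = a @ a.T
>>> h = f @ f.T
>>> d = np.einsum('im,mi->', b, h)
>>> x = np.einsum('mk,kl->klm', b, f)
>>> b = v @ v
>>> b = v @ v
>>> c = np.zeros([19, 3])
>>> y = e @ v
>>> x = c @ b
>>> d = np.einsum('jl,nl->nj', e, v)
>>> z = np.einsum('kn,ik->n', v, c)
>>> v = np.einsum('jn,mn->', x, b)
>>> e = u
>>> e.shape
(19, 19)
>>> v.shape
()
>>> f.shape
(19, 3)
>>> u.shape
(19, 19)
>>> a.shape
(19, 2)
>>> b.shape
(3, 3)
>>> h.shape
(19, 19)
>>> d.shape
(3, 19)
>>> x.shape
(19, 3)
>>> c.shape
(19, 3)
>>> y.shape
(19, 3)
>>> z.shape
(3,)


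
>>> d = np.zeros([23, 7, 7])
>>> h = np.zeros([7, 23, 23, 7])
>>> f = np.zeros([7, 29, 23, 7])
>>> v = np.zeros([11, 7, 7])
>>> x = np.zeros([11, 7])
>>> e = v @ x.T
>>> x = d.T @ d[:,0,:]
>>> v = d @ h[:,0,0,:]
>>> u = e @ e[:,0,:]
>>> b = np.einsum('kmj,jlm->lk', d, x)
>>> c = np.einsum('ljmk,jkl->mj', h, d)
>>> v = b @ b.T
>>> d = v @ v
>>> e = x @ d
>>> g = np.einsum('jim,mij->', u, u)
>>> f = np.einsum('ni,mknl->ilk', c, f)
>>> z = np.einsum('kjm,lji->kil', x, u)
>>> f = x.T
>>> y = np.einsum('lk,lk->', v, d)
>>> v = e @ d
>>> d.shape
(7, 7)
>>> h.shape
(7, 23, 23, 7)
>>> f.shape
(7, 7, 7)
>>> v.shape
(7, 7, 7)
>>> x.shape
(7, 7, 7)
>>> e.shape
(7, 7, 7)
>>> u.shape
(11, 7, 11)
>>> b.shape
(7, 23)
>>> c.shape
(23, 23)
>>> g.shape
()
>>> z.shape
(7, 11, 11)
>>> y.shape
()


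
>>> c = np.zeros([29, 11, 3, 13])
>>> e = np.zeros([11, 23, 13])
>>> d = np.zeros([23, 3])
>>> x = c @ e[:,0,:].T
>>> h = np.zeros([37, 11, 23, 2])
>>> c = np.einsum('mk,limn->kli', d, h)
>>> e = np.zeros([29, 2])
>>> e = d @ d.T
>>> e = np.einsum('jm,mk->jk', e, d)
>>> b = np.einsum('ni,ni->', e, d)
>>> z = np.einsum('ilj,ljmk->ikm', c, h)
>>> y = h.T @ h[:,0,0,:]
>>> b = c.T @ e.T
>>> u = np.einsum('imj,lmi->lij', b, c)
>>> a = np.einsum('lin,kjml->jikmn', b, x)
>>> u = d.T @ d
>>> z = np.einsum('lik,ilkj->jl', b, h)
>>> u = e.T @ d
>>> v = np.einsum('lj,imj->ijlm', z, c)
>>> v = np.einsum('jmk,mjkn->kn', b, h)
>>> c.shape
(3, 37, 11)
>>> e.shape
(23, 3)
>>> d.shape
(23, 3)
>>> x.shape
(29, 11, 3, 11)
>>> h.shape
(37, 11, 23, 2)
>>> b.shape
(11, 37, 23)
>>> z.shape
(2, 11)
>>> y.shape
(2, 23, 11, 2)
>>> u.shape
(3, 3)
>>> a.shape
(11, 37, 29, 3, 23)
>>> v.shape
(23, 2)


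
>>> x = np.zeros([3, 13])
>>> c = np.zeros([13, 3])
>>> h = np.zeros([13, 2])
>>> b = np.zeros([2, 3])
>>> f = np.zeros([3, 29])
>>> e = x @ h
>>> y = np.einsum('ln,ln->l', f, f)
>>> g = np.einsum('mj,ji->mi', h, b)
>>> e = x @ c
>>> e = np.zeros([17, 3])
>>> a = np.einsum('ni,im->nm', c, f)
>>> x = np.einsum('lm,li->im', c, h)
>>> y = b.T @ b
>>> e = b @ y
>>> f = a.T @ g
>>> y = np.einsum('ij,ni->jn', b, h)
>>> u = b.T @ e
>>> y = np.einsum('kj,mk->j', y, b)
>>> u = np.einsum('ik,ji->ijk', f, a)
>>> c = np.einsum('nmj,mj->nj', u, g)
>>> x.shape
(2, 3)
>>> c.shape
(29, 3)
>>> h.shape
(13, 2)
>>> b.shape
(2, 3)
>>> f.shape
(29, 3)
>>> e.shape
(2, 3)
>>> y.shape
(13,)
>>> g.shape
(13, 3)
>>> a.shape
(13, 29)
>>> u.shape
(29, 13, 3)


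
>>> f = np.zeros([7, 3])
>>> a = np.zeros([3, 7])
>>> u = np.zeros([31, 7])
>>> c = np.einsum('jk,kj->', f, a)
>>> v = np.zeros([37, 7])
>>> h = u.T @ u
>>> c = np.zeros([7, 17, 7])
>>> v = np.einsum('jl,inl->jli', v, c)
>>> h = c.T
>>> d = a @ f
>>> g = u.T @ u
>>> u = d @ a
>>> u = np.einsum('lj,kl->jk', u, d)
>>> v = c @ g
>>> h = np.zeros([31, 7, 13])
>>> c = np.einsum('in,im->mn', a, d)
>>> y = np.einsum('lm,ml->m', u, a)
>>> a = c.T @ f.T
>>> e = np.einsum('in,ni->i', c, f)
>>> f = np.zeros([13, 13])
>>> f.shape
(13, 13)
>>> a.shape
(7, 7)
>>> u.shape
(7, 3)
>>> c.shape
(3, 7)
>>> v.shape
(7, 17, 7)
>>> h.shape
(31, 7, 13)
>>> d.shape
(3, 3)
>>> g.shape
(7, 7)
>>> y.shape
(3,)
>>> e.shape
(3,)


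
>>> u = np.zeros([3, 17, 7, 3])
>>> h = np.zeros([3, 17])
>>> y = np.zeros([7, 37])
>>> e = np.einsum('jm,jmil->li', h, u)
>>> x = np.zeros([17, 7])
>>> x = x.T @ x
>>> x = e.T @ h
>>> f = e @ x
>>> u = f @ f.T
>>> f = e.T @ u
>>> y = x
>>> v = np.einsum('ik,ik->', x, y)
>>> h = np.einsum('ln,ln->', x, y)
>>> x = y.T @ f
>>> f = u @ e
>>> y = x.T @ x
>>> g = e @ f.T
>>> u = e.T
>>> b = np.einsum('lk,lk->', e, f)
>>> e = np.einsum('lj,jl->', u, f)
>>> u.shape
(7, 3)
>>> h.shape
()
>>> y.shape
(3, 3)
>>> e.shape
()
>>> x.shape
(17, 3)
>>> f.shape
(3, 7)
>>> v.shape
()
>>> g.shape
(3, 3)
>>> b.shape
()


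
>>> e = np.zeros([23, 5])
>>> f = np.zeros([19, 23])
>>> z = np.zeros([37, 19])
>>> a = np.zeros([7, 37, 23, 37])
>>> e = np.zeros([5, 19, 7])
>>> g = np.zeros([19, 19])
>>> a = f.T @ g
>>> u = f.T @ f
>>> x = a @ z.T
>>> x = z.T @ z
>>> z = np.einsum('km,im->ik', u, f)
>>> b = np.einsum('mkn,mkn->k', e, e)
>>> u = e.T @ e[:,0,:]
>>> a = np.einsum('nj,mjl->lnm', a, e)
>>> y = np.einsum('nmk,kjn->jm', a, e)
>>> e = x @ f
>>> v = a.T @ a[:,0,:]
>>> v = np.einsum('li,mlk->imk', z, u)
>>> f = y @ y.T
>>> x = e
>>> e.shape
(19, 23)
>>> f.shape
(19, 19)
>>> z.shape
(19, 23)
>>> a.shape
(7, 23, 5)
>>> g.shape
(19, 19)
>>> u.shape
(7, 19, 7)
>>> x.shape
(19, 23)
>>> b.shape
(19,)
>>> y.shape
(19, 23)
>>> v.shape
(23, 7, 7)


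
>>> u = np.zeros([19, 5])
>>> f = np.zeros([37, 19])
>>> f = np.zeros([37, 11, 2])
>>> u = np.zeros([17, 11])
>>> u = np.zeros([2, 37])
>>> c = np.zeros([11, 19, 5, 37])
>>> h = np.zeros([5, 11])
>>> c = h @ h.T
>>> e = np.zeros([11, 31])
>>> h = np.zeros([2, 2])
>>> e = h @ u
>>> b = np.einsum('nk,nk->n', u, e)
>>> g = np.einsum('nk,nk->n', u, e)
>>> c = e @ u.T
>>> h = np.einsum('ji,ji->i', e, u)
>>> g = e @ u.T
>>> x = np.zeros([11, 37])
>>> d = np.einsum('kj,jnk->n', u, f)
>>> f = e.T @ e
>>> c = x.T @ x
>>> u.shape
(2, 37)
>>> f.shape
(37, 37)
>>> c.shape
(37, 37)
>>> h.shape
(37,)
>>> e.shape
(2, 37)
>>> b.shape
(2,)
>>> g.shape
(2, 2)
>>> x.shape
(11, 37)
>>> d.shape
(11,)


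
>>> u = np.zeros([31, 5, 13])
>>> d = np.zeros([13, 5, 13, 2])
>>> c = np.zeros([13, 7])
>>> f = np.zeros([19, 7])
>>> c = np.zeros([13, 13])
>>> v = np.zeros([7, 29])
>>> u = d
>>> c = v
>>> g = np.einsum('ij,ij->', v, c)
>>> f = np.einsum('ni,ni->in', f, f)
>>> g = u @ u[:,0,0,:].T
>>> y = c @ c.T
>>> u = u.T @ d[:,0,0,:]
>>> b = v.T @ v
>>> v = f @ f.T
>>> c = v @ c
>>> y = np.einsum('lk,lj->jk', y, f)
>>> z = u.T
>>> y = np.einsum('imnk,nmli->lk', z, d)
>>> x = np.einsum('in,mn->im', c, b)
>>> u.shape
(2, 13, 5, 2)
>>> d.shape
(13, 5, 13, 2)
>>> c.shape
(7, 29)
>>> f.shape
(7, 19)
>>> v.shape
(7, 7)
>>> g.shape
(13, 5, 13, 13)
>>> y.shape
(13, 2)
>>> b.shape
(29, 29)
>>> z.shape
(2, 5, 13, 2)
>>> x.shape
(7, 29)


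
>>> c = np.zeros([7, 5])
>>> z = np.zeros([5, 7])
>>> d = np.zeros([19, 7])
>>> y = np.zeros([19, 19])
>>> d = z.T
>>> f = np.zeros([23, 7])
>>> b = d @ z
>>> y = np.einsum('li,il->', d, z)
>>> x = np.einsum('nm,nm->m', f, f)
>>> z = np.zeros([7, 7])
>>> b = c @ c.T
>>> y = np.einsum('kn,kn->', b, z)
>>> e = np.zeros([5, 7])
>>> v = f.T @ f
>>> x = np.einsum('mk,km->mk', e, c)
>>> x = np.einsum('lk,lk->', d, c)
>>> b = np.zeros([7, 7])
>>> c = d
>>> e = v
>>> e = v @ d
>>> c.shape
(7, 5)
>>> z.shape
(7, 7)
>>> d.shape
(7, 5)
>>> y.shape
()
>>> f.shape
(23, 7)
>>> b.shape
(7, 7)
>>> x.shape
()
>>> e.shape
(7, 5)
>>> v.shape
(7, 7)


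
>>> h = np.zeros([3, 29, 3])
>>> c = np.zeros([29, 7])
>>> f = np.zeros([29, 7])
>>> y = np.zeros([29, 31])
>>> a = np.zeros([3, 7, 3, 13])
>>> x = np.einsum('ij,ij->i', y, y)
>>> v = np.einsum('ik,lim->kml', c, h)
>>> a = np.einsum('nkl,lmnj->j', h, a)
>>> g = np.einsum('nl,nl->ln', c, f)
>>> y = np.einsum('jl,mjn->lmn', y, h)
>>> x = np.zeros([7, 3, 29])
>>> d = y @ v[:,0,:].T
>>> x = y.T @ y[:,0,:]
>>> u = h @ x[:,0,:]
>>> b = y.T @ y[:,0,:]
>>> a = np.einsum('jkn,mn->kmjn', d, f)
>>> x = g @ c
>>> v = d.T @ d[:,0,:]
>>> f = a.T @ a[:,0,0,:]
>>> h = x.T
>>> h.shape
(7, 7)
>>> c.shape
(29, 7)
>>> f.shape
(7, 31, 29, 7)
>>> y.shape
(31, 3, 3)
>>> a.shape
(3, 29, 31, 7)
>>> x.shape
(7, 7)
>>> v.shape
(7, 3, 7)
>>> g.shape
(7, 29)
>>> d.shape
(31, 3, 7)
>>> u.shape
(3, 29, 3)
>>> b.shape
(3, 3, 3)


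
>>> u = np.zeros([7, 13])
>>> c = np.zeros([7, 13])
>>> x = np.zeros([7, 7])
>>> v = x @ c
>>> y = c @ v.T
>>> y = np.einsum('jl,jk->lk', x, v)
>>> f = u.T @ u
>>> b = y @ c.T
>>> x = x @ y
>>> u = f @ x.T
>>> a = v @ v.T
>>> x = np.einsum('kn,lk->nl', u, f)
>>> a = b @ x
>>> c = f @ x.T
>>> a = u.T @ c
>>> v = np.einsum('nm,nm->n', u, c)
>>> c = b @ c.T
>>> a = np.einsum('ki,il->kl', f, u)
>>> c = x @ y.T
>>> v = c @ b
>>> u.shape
(13, 7)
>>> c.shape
(7, 7)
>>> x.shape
(7, 13)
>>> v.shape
(7, 7)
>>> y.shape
(7, 13)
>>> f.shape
(13, 13)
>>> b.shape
(7, 7)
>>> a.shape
(13, 7)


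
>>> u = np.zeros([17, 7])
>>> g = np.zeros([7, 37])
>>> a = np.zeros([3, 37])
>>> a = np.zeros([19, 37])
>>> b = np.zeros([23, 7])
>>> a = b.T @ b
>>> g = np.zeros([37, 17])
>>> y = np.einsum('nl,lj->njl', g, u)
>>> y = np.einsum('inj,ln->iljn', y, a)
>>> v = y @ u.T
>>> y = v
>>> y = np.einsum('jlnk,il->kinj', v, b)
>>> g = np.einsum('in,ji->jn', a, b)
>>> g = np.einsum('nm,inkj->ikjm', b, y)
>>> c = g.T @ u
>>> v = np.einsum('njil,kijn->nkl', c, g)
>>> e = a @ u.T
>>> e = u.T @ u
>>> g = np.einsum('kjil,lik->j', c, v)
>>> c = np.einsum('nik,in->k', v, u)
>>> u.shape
(17, 7)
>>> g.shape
(37,)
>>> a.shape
(7, 7)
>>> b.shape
(23, 7)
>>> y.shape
(17, 23, 17, 37)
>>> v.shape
(7, 17, 7)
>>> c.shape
(7,)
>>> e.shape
(7, 7)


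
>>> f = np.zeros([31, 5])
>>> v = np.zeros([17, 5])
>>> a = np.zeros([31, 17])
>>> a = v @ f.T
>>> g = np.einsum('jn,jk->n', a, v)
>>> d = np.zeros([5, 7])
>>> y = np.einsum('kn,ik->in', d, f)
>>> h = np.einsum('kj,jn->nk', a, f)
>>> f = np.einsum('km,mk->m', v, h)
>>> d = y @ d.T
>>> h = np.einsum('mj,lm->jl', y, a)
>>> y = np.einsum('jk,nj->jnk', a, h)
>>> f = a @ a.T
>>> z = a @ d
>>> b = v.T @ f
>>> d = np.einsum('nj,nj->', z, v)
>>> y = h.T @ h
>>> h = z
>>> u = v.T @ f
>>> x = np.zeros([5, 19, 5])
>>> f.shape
(17, 17)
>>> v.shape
(17, 5)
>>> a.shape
(17, 31)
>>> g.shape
(31,)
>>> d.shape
()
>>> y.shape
(17, 17)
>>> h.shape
(17, 5)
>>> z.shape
(17, 5)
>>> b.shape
(5, 17)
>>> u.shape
(5, 17)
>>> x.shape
(5, 19, 5)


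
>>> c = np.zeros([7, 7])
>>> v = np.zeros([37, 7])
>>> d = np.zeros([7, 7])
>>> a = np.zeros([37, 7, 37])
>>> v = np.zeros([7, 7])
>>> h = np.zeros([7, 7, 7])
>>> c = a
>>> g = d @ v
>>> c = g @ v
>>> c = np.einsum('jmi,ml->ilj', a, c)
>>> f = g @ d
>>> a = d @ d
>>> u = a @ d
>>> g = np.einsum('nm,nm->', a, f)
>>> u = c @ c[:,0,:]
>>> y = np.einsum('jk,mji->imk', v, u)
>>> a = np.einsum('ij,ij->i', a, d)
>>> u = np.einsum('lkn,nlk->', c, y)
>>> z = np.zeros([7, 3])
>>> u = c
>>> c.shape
(37, 7, 37)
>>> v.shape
(7, 7)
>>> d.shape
(7, 7)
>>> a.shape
(7,)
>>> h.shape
(7, 7, 7)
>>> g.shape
()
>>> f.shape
(7, 7)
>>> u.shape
(37, 7, 37)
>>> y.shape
(37, 37, 7)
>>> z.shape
(7, 3)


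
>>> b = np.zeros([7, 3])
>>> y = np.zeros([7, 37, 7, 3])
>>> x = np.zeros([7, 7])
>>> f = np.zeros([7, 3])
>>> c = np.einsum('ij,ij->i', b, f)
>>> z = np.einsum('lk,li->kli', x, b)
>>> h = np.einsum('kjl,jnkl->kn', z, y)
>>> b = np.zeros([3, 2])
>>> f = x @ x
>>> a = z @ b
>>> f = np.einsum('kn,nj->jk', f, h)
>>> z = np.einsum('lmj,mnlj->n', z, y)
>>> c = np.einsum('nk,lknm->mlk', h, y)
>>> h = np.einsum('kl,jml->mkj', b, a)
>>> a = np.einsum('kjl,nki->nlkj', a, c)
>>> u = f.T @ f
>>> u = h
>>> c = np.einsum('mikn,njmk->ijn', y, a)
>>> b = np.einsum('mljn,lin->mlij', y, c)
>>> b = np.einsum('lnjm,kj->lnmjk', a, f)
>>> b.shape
(3, 2, 7, 7, 37)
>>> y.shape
(7, 37, 7, 3)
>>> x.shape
(7, 7)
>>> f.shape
(37, 7)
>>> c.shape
(37, 2, 3)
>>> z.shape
(37,)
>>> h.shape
(7, 3, 7)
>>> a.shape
(3, 2, 7, 7)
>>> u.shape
(7, 3, 7)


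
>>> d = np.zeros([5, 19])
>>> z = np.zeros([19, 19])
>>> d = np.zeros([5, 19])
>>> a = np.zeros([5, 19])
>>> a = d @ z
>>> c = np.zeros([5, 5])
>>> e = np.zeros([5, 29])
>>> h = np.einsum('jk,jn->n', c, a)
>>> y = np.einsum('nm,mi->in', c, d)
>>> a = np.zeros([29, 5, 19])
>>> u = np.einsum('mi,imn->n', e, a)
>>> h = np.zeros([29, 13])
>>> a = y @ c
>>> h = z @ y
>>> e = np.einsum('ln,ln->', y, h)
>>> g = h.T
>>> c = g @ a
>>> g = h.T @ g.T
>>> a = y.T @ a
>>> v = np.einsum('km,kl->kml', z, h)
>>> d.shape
(5, 19)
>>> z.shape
(19, 19)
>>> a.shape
(5, 5)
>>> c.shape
(5, 5)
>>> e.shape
()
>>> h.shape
(19, 5)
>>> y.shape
(19, 5)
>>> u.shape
(19,)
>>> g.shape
(5, 5)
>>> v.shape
(19, 19, 5)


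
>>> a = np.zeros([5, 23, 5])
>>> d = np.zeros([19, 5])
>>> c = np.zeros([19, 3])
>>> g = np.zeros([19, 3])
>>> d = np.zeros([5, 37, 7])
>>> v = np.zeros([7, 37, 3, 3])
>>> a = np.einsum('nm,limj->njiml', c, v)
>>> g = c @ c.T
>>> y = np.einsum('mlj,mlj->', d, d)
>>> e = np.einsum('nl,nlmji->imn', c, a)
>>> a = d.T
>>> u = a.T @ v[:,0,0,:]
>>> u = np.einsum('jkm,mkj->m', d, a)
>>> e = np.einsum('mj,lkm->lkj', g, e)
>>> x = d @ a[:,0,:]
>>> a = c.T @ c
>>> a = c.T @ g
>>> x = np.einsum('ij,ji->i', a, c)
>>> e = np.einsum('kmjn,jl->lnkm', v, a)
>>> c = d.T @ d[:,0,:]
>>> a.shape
(3, 19)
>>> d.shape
(5, 37, 7)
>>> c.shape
(7, 37, 7)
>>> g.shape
(19, 19)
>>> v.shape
(7, 37, 3, 3)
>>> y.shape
()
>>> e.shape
(19, 3, 7, 37)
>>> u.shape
(7,)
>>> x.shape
(3,)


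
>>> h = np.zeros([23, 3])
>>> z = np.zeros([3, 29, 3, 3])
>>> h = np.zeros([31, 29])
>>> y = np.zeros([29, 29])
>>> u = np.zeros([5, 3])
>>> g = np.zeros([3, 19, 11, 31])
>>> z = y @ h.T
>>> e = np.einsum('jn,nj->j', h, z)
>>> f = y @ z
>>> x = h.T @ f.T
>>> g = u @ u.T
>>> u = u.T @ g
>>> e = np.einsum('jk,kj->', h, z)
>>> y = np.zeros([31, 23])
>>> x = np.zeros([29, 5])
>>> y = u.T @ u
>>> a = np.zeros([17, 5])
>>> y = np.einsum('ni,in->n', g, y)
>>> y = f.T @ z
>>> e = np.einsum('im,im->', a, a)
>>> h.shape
(31, 29)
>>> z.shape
(29, 31)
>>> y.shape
(31, 31)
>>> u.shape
(3, 5)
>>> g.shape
(5, 5)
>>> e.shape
()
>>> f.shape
(29, 31)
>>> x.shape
(29, 5)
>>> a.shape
(17, 5)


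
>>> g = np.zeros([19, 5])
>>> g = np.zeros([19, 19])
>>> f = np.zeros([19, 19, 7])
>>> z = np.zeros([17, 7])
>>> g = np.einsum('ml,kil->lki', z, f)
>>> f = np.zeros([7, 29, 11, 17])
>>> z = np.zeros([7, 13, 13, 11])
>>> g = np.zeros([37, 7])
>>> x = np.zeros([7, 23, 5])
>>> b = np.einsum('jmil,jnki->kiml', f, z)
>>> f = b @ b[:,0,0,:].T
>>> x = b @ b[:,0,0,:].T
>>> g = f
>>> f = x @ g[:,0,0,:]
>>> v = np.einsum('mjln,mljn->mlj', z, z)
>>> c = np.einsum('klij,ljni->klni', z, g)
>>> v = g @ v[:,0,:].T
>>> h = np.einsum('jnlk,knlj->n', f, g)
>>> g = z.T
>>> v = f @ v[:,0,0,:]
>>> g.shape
(11, 13, 13, 7)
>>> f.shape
(13, 11, 29, 13)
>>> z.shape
(7, 13, 13, 11)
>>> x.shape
(13, 11, 29, 13)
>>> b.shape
(13, 11, 29, 17)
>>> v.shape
(13, 11, 29, 7)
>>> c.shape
(7, 13, 29, 13)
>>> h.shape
(11,)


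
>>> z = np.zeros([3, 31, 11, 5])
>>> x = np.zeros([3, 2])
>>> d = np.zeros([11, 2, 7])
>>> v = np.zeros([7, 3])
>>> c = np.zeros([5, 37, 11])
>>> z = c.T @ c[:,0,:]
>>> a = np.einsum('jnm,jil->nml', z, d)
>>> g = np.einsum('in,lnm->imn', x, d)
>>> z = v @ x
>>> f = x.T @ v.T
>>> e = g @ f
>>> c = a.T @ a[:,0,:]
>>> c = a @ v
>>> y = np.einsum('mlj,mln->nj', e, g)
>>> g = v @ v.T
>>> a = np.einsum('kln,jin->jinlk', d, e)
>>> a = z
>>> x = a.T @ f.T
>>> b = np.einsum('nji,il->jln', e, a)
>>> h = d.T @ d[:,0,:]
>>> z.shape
(7, 2)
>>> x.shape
(2, 2)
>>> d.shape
(11, 2, 7)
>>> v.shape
(7, 3)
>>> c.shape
(37, 11, 3)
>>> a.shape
(7, 2)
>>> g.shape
(7, 7)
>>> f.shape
(2, 7)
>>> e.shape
(3, 7, 7)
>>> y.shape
(2, 7)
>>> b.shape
(7, 2, 3)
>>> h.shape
(7, 2, 7)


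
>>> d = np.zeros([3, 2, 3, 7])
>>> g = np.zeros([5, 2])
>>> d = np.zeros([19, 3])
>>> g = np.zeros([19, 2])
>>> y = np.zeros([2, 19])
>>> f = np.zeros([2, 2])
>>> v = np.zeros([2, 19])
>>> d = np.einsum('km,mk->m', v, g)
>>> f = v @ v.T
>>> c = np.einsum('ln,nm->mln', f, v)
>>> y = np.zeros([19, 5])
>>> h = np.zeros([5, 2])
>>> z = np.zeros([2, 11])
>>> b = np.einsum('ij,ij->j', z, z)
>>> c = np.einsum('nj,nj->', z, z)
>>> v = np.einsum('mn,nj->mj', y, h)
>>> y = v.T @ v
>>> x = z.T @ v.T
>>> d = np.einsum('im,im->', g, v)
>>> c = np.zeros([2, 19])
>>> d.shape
()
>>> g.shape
(19, 2)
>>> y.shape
(2, 2)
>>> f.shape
(2, 2)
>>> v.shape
(19, 2)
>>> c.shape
(2, 19)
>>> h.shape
(5, 2)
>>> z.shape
(2, 11)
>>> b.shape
(11,)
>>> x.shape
(11, 19)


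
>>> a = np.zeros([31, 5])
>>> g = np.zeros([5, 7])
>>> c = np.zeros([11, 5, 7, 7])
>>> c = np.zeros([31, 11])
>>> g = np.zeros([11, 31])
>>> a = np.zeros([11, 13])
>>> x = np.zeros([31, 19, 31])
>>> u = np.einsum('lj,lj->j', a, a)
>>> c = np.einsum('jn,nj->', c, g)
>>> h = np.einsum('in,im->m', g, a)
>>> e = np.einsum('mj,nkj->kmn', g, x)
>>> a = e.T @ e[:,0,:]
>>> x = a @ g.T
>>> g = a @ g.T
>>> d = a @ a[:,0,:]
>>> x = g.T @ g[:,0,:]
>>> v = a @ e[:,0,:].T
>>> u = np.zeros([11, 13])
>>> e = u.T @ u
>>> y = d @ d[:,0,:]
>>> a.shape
(31, 11, 31)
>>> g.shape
(31, 11, 11)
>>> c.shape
()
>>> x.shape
(11, 11, 11)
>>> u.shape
(11, 13)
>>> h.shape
(13,)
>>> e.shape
(13, 13)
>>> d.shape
(31, 11, 31)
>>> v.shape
(31, 11, 19)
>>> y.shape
(31, 11, 31)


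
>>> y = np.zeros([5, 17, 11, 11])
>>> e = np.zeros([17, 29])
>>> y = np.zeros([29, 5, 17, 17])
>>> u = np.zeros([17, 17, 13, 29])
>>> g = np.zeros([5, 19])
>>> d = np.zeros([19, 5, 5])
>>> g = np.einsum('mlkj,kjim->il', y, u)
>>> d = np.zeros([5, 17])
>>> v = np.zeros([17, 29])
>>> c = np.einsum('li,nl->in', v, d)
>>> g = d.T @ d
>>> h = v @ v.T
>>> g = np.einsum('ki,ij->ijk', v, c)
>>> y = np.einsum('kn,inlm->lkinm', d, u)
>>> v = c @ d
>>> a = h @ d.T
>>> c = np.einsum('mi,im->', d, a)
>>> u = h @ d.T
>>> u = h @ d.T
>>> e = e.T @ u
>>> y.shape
(13, 5, 17, 17, 29)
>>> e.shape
(29, 5)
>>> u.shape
(17, 5)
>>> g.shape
(29, 5, 17)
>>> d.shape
(5, 17)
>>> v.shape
(29, 17)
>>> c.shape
()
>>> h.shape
(17, 17)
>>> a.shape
(17, 5)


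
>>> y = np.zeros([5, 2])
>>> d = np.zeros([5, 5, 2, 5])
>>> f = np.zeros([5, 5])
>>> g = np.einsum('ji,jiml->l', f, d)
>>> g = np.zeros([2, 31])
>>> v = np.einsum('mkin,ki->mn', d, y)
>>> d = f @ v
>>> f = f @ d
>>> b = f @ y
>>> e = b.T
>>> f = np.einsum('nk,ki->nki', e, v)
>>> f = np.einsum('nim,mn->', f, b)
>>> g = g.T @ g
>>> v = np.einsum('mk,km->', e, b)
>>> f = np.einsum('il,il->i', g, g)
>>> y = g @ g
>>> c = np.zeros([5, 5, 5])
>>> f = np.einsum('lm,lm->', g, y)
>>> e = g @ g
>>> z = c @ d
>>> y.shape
(31, 31)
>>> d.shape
(5, 5)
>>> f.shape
()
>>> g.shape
(31, 31)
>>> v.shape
()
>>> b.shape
(5, 2)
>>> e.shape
(31, 31)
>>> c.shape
(5, 5, 5)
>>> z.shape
(5, 5, 5)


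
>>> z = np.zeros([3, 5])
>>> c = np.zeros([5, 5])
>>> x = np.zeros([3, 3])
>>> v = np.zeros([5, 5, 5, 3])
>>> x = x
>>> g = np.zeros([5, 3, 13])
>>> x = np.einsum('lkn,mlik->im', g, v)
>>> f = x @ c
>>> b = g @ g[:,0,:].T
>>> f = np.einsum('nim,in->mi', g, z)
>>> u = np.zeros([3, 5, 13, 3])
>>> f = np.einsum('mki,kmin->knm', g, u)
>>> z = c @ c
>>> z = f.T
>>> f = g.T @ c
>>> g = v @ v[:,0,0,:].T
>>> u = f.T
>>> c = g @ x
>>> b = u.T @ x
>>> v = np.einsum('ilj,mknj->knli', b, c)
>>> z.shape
(5, 3, 3)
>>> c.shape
(5, 5, 5, 5)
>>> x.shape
(5, 5)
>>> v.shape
(5, 5, 3, 13)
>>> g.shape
(5, 5, 5, 5)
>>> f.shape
(13, 3, 5)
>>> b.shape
(13, 3, 5)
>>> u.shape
(5, 3, 13)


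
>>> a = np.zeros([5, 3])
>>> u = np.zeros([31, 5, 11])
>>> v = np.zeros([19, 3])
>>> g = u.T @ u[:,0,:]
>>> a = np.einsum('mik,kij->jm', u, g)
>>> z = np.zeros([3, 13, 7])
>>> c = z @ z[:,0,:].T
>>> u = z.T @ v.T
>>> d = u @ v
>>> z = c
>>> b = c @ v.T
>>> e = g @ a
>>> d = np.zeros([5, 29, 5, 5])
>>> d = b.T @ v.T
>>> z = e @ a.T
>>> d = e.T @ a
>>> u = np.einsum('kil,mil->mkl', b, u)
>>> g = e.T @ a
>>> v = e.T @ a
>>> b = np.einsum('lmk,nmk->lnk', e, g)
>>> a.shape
(11, 31)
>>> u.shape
(7, 3, 19)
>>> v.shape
(31, 5, 31)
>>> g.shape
(31, 5, 31)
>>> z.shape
(11, 5, 11)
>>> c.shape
(3, 13, 3)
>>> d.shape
(31, 5, 31)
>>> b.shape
(11, 31, 31)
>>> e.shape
(11, 5, 31)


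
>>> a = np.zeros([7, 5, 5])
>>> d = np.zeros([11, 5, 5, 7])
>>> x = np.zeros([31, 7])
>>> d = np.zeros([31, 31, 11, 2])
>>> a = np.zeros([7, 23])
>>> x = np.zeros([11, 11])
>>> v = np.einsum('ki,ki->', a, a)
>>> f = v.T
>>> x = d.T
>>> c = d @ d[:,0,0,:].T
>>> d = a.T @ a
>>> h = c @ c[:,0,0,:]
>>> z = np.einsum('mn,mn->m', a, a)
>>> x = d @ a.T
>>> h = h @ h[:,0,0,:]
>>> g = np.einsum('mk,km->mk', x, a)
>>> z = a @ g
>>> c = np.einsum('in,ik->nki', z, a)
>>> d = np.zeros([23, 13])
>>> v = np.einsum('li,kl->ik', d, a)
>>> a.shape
(7, 23)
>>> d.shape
(23, 13)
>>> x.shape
(23, 7)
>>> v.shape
(13, 7)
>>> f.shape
()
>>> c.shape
(7, 23, 7)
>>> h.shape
(31, 31, 11, 31)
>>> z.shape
(7, 7)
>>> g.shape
(23, 7)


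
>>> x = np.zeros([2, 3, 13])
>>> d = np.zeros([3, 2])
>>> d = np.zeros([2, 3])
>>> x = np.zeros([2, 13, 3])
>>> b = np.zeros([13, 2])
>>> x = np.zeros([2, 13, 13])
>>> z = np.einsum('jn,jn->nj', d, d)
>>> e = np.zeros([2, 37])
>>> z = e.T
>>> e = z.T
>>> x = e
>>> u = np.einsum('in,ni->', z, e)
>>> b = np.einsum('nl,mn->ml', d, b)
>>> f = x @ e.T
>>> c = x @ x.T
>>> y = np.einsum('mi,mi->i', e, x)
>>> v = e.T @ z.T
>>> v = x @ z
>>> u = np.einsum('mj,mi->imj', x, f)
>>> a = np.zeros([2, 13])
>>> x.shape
(2, 37)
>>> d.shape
(2, 3)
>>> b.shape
(13, 3)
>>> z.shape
(37, 2)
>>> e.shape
(2, 37)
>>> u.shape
(2, 2, 37)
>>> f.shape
(2, 2)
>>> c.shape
(2, 2)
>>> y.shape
(37,)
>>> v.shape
(2, 2)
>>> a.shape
(2, 13)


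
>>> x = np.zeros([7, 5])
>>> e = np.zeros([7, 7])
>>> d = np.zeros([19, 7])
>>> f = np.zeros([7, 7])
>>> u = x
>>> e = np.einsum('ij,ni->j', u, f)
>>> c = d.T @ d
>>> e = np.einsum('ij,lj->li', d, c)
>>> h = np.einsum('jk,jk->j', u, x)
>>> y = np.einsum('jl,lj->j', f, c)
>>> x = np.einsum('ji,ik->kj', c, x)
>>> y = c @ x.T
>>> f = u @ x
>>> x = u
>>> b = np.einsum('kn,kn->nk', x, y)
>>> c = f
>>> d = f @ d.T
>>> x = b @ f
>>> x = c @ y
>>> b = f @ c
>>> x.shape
(7, 5)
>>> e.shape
(7, 19)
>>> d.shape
(7, 19)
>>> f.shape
(7, 7)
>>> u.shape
(7, 5)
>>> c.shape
(7, 7)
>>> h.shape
(7,)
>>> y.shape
(7, 5)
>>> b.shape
(7, 7)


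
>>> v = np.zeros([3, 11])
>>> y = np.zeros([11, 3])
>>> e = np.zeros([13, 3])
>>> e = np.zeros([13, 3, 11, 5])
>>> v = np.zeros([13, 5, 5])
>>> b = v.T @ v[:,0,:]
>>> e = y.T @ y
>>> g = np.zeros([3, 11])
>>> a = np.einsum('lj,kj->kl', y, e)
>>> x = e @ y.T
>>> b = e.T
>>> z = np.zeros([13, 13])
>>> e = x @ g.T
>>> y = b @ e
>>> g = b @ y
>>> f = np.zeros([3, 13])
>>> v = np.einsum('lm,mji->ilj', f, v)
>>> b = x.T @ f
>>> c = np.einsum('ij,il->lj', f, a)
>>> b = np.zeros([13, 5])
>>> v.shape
(5, 3, 5)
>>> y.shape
(3, 3)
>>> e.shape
(3, 3)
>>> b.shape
(13, 5)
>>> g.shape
(3, 3)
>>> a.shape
(3, 11)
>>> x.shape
(3, 11)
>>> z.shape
(13, 13)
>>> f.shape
(3, 13)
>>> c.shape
(11, 13)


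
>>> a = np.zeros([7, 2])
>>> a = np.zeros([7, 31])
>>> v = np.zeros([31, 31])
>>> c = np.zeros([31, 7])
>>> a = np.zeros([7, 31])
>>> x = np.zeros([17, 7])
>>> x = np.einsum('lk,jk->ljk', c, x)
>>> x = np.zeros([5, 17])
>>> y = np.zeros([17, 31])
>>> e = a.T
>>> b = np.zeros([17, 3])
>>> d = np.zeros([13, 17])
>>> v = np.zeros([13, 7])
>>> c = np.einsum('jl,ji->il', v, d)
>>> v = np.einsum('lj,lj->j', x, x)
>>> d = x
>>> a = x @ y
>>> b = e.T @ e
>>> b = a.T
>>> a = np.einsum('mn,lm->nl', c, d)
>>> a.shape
(7, 5)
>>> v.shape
(17,)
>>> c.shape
(17, 7)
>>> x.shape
(5, 17)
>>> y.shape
(17, 31)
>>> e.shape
(31, 7)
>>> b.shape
(31, 5)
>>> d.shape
(5, 17)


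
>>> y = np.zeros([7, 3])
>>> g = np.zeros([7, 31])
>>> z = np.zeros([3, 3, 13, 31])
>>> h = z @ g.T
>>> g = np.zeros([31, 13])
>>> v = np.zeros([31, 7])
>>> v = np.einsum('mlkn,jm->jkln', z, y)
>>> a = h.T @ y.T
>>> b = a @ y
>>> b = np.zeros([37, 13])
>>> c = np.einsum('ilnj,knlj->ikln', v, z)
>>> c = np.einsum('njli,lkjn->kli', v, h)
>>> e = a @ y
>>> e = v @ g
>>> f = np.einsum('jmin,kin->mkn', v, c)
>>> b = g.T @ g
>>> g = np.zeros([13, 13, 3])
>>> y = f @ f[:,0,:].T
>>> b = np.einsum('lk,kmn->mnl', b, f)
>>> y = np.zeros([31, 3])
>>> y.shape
(31, 3)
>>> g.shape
(13, 13, 3)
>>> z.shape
(3, 3, 13, 31)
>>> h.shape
(3, 3, 13, 7)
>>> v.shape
(7, 13, 3, 31)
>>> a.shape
(7, 13, 3, 7)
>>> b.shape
(3, 31, 13)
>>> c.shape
(3, 3, 31)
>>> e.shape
(7, 13, 3, 13)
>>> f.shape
(13, 3, 31)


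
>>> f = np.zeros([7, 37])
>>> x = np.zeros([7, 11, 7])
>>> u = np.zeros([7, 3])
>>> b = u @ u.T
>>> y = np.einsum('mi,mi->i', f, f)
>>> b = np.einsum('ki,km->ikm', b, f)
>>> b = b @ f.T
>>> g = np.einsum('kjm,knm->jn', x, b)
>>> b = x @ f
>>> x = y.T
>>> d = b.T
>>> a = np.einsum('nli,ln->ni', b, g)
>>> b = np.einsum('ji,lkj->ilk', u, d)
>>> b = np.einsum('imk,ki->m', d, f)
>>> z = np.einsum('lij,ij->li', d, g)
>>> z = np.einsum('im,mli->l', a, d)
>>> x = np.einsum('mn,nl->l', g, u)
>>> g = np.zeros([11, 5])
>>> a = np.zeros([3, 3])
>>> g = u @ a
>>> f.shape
(7, 37)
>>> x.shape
(3,)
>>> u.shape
(7, 3)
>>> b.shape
(11,)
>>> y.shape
(37,)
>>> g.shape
(7, 3)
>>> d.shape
(37, 11, 7)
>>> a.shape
(3, 3)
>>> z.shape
(11,)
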